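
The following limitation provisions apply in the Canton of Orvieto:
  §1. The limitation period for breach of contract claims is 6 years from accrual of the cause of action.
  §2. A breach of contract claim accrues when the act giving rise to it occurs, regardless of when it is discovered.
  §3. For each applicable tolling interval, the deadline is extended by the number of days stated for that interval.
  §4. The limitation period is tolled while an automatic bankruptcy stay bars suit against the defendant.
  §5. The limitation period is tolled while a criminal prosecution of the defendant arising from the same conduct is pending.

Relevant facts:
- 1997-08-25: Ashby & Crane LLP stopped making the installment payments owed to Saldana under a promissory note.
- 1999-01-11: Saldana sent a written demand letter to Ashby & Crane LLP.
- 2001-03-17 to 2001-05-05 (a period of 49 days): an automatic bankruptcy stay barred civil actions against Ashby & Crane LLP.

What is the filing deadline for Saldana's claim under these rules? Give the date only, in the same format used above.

The cause of action accrued on 1997-08-25, the date of the act.
The untolled deadline — 6 years after 1997-08-25 — is 2003-08-25.
Because the automatic bankruptcy stay ran from 2001-03-17 to 2001-05-05, the deadline is extended by 49 days to 2003-10-13.
None of the other events listed affects the running of the period under the stated rules.

2003-10-13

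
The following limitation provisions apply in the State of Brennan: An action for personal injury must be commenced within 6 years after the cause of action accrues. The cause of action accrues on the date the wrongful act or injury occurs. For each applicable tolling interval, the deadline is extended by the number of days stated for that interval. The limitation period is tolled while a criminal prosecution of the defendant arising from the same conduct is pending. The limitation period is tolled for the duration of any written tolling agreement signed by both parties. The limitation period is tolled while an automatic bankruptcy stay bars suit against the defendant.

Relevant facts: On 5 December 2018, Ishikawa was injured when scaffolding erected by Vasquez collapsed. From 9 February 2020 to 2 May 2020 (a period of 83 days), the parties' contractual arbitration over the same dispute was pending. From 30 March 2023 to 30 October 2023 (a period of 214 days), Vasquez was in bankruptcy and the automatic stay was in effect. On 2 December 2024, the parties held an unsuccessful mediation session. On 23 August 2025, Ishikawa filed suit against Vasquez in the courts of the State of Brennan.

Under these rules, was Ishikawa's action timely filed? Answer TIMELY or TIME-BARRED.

TIME-BARRED

The claim accrued on 5 December 2018, when the wrongful act occurred.
The untolled deadline — 6 years after 5 December 2018 — is 5 December 2024.
Because the automatic bankruptcy stay ran from 30 March 2023 to 30 October 2023, the deadline is extended by 214 days to 7 July 2025.
The pending related arbitration from 9 February 2020 to 2 May 2020 does not toll the period, because no stated rule makes a pending arbitration a tolling event.
Nothing else in the chronology tolls or restarts the period.
The 23 August 2025 filing falls after the 7 July 2025 deadline; the claim is time-barred.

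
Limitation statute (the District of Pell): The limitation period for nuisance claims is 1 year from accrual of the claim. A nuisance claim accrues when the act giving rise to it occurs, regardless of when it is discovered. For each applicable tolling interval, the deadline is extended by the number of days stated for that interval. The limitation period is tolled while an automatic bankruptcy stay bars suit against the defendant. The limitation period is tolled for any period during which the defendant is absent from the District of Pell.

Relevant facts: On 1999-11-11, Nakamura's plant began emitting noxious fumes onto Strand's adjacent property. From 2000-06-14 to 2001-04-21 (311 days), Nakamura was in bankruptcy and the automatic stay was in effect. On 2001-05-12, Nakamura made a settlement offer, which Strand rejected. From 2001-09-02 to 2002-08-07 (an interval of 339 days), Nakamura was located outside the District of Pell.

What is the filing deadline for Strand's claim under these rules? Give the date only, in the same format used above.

The claim accrued on 1999-11-11, the date of the act.
The untolled deadline — 1 year after 1999-11-11 — is 2000-11-11.
The period was tolled for 311 days by the automatic bankruptcy stay (2000-06-14 to 2001-04-21), pushing the deadline to 2001-09-18.
The period was tolled for 339 days by the defendant's absence from the jurisdiction (2001-09-02 to 2002-08-07), pushing the deadline to 2002-08-23.
None of the other events listed affects the running of the period under the stated rules.

2002-08-23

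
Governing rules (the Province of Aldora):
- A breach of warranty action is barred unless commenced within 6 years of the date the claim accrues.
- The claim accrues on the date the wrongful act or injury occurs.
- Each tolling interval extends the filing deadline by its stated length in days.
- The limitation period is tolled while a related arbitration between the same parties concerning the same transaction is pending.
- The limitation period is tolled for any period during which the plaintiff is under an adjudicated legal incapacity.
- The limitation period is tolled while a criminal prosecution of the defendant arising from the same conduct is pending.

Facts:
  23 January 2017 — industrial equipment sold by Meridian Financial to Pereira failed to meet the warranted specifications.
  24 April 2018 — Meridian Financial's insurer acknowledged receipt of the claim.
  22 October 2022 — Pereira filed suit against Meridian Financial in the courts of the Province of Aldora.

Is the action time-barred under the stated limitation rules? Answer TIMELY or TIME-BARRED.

The claim accrued on 23 January 2017, the date of the act.
Adding the 6 years base period to 23 January 2017 gives a deadline of 23 January 2023, before any tolling.
Nothing else in the chronology tolls or restarts the period.
Pereira filed on 22 October 2022, before the 23 January 2023 deadline, so the action is timely.

TIMELY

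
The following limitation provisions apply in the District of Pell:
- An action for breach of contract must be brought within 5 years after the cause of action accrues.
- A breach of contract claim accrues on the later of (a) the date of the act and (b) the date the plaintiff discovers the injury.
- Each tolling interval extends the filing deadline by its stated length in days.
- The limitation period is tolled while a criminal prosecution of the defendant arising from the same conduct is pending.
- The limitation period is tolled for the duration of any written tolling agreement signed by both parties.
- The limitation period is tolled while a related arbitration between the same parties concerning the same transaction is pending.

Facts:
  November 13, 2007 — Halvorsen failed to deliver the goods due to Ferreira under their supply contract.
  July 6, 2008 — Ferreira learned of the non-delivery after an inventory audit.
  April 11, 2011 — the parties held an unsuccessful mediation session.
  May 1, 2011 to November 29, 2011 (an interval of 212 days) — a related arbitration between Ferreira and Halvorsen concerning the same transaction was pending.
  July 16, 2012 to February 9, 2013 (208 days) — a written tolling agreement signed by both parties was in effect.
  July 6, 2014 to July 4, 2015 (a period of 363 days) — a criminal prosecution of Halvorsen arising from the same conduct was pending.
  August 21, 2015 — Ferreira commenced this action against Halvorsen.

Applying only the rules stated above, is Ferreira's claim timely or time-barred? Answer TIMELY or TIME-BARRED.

The claim accrued on July 6, 2008 — the later of the November 13, 2007 act and the July 6, 2008 discovery.
The untolled deadline — 5 years after July 6, 2008 — is July 6, 2013.
Because the pending related arbitration ran from May 1, 2011 to November 29, 2011, the deadline is extended by 212 days to February 3, 2014.
The written tolling agreement from July 16, 2012 to February 9, 2013 tolled the period for 208 days, extending the deadline to August 30, 2014.
Because the pending criminal prosecution ran from July 6, 2014 to July 4, 2015, the deadline is extended by 363 days to August 28, 2015.
Nothing else in the chronology tolls or restarts the period.
Filing on August 21, 2015 beat the August 28, 2015 deadline — the action is timely.

TIMELY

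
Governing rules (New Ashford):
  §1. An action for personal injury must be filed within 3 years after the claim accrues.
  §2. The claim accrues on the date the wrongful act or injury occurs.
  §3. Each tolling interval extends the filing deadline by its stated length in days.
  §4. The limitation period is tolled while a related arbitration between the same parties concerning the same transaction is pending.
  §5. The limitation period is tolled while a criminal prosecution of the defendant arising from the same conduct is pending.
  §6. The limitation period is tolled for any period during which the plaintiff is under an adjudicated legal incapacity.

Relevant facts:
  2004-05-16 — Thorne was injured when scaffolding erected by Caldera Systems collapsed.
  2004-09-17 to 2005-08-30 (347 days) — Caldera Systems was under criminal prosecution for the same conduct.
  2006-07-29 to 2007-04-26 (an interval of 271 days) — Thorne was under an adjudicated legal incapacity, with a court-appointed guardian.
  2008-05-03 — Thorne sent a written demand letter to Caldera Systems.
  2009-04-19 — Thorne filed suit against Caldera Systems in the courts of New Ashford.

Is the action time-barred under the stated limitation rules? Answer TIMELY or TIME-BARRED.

The limitation period began to run on 2004-05-16.
Adding the 3 years base period to 2004-05-16 gives a deadline of 2007-05-16, before any tolling.
The period was tolled for 347 days by the pending criminal prosecution (2004-09-17 to 2005-08-30), pushing the deadline to 2008-04-27.
Because the plaintiff's legal incapacity ran from 2006-07-29 to 2007-04-26, the deadline is extended by 271 days to 2009-01-23.
None of the other events listed affects the running of the period under the stated rules.
Filing on 2009-04-19 missed the 2009-01-23 deadline — the action is time-barred.

TIME-BARRED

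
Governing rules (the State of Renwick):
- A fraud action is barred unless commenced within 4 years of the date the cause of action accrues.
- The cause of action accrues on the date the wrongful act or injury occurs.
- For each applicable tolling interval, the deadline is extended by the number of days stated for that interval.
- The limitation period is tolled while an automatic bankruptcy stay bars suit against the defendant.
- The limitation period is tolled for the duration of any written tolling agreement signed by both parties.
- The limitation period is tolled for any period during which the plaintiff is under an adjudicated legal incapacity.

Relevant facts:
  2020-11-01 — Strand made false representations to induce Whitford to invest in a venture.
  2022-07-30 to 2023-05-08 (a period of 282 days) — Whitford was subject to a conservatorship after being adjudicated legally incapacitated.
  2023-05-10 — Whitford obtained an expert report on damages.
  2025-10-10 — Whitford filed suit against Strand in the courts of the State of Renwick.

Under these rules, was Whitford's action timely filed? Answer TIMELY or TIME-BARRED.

TIME-BARRED

The cause of action accrued on 2020-11-01, the date of the act.
The untolled deadline — 4 years after 2020-11-01 — is 2024-11-01.
The period was tolled for 282 days by the plaintiff's legal incapacity (2022-07-30 to 2023-05-08), pushing the deadline to 2025-08-10.
None of the other events listed affects the running of the period under the stated rules.
Whitford filed on 2025-10-10, after the 2025-08-10 deadline, so the action is time-barred.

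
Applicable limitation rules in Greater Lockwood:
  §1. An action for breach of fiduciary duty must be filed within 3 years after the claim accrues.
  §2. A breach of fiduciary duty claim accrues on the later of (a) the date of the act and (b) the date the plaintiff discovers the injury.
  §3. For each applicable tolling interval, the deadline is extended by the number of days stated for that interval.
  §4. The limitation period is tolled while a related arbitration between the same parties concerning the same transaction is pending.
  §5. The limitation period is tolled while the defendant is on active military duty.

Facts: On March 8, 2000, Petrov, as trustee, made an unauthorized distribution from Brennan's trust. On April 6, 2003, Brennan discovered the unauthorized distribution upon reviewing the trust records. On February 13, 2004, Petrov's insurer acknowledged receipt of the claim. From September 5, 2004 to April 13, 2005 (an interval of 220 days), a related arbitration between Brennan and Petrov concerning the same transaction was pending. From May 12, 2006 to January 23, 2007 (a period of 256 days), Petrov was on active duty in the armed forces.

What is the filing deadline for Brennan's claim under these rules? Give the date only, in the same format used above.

The claim accrued on April 6, 2003 — the later of the March 8, 2000 act and the April 6, 2003 discovery.
The untolled deadline — 3 years after April 6, 2003 — is April 6, 2006.
The pending related arbitration from September 5, 2004 to April 13, 2005 tolled the period for 220 days, extending the deadline to November 12, 2006.
The period was tolled for 256 days by the defendant's active military service (May 12, 2006 to January 23, 2007), pushing the deadline to July 26, 2007.
None of the other events listed affects the running of the period under the stated rules.

July 26, 2007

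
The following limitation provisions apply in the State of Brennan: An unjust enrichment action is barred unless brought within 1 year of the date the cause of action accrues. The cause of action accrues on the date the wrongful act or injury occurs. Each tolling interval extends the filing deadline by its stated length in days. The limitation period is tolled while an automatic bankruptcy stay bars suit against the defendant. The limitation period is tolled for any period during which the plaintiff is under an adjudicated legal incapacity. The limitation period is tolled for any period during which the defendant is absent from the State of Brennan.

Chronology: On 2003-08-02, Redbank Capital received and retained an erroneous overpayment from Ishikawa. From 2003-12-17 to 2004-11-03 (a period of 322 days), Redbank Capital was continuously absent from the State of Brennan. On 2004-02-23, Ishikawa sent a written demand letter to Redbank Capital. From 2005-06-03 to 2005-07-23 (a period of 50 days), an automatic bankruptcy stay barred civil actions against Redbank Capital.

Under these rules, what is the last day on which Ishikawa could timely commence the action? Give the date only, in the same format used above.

The claim accrued on 2003-08-02, when the wrongful act occurred.
The untolled deadline — 1 year after 2003-08-02 — is 2004-08-02.
Because the defendant's absence from the jurisdiction ran from 2003-12-17 to 2004-11-03, the deadline is extended by 322 days to 2005-06-20.
The automatic bankruptcy stay from 2005-06-03 to 2005-07-23 tolled the period for 50 days, extending the deadline to 2005-08-09.
Nothing else in the chronology tolls or restarts the period.

2005-08-09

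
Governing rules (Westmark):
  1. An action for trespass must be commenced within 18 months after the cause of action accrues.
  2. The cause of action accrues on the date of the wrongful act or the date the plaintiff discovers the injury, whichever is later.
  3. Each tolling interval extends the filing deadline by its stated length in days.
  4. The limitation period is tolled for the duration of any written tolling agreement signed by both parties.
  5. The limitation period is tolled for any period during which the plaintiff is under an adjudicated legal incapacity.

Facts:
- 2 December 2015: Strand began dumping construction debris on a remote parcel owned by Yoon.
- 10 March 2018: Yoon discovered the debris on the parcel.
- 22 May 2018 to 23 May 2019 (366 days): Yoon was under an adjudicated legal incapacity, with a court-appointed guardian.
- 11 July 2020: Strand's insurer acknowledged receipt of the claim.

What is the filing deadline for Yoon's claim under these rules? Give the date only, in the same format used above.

10 September 2020

The claim accrued on 10 March 2018 — the later of the 2 December 2015 act and the 10 March 2018 discovery.
18 months from 10 March 2018 is 10 September 2019.
The plaintiff's legal incapacity from 22 May 2018 to 23 May 2019 tolled the period for 366 days, extending the deadline to 10 September 2020.
The other events in the timeline have no effect on the limitation period under the stated rules.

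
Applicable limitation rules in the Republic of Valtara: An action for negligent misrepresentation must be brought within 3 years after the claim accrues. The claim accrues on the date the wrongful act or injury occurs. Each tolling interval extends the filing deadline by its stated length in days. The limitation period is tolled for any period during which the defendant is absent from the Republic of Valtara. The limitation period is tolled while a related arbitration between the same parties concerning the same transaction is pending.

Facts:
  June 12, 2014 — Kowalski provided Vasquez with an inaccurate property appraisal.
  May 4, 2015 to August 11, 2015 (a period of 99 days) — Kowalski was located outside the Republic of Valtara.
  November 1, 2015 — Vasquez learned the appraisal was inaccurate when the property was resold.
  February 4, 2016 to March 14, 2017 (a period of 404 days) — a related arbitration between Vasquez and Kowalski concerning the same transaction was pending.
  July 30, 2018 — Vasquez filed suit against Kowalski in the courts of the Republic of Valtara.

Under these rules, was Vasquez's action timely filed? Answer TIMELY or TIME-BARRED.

Because the rule ties accrual to occurrence, the claim accrued on June 12, 2014, not on the November 1, 2015 discovery date.
The untolled deadline — 3 years after June 12, 2014 — is June 12, 2017.
The period was tolled for 99 days by the defendant's absence from the jurisdiction (May 4, 2015 to August 11, 2015), pushing the deadline to September 19, 2017.
Because the pending related arbitration ran from February 4, 2016 to March 14, 2017, the deadline is extended by 404 days to October 28, 2018.
The July 30, 2018 filing precedes the October 28, 2018 deadline; the claim is timely.

TIMELY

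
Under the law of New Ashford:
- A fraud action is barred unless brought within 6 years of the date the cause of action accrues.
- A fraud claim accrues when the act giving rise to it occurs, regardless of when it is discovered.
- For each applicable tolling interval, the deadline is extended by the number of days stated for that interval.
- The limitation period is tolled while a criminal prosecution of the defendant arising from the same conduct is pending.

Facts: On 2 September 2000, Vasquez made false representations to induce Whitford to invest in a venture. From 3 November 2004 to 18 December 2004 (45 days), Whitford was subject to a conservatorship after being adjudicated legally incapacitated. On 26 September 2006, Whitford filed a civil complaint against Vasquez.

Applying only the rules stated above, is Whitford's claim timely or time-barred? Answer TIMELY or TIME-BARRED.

The claim accrued on 2 September 2000, when the wrongful act occurred.
6 years from 2 September 2000 is 2 September 2006.
Although the plaintiff's incapacity ran from 3 November 2004 to 18 December 2004, the stated rules do not make that a tolling event, so it is disregarded.
Whitford filed on 26 September 2006, after the 2 September 2006 deadline, so the action is time-barred.

TIME-BARRED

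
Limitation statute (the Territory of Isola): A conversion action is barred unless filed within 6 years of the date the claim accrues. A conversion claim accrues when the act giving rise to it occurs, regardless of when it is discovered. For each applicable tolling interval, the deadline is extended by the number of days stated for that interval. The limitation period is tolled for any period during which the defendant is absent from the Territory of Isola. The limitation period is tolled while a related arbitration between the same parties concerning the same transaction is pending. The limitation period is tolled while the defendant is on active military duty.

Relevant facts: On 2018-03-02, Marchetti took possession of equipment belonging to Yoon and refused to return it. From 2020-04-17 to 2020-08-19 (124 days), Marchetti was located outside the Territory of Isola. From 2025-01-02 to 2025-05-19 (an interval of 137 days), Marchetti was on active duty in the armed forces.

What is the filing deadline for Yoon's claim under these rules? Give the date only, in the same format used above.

The claim accrued on 2018-03-02, when the wrongful act occurred.
The untolled deadline — 6 years after 2018-03-02 — is 2024-03-02.
The defendant's absence from the jurisdiction from 2020-04-17 to 2020-08-19 tolled the period for 124 days, extending the deadline to 2024-07-04.
By the time the defendant's active military service began on 2025-01-02, the limitation period had already expired on 2024-07-04; that interval cannot revive it.

2024-07-04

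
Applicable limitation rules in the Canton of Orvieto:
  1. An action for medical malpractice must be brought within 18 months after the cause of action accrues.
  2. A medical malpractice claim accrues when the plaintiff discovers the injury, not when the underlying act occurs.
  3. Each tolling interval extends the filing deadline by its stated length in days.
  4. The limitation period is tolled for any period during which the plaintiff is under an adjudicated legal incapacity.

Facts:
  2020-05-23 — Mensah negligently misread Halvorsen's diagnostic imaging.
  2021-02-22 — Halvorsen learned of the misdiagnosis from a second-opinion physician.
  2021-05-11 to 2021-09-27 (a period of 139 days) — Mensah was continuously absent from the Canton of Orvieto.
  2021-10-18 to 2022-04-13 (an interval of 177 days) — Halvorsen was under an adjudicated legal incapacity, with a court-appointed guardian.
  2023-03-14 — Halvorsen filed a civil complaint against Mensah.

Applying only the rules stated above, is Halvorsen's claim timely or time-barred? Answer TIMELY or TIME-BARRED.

TIME-BARRED

Under the discovery rule, the claim accrued on 2021-02-22, when Halvorsen discovered the injury — not on the 2020-05-23 date of the underlying act.
18 months from 2021-02-22 is 2022-08-22.
The period was tolled for 177 days by the plaintiff's legal incapacity (2021-10-18 to 2022-04-13), pushing the deadline to 2023-02-15.
Although the defendant's absence ran from 2021-05-11 to 2021-09-27, the stated rules do not make that a tolling event, so it is disregarded.
Filing on 2023-03-14 missed the 2023-02-15 deadline — the action is time-barred.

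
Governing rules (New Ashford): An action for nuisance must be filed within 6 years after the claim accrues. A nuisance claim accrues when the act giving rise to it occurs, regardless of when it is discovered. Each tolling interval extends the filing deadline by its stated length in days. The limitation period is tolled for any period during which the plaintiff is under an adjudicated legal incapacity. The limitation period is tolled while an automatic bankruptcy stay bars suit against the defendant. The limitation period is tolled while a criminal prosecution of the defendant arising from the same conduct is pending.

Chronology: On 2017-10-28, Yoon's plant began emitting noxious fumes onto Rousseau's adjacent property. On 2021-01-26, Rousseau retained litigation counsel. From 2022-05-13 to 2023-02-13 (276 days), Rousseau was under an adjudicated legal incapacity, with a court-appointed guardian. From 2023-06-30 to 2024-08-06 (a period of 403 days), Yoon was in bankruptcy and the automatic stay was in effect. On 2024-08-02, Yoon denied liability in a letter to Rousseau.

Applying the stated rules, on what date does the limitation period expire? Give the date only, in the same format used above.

The limitation period began to run on 2017-10-28.
6 years from 2017-10-28 is 2023-10-28.
The period was tolled for 276 days by the plaintiff's legal incapacity (2022-05-13 to 2023-02-13), pushing the deadline to 2024-07-30.
The automatic bankruptcy stay from 2023-06-30 to 2024-08-06 tolled the period for 403 days, extending the deadline to 2025-09-06.
Nothing else in the chronology tolls or restarts the period.

2025-09-06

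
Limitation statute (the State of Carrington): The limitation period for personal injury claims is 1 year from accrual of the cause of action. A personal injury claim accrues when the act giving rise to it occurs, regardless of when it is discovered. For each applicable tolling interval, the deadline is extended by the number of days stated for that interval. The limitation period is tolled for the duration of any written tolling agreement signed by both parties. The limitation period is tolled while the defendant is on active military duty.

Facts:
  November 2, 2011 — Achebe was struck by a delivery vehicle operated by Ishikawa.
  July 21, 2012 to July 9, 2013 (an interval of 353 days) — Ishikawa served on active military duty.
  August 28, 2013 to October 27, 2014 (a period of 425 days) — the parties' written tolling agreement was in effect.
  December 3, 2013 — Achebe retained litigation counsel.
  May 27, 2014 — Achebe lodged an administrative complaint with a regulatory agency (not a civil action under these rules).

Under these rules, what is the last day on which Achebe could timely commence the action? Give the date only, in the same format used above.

December 20, 2014

The cause of action accrued on November 2, 2011, the date of the act.
Adding the 1 year base period to November 2, 2011 gives a deadline of November 2, 2012, before any tolling.
Because the defendant's active military service ran from July 21, 2012 to July 9, 2013, the deadline is extended by 353 days to October 21, 2013.
The period was tolled for 425 days by the written tolling agreement (August 28, 2013 to October 27, 2014), pushing the deadline to December 20, 2014.
The other events in the timeline have no effect on the limitation period under the stated rules.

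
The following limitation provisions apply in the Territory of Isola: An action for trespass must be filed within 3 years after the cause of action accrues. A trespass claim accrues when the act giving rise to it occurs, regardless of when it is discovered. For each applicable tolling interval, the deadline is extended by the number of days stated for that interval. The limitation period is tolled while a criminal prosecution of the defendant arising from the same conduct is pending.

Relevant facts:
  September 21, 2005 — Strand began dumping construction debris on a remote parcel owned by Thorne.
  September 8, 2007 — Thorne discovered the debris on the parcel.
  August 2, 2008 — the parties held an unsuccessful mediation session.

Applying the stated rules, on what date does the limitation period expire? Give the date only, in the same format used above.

September 21, 2008

Accrual is governed by the date of the act, so the period began to run on September 21, 2005; the later discovery on September 8, 2007 is irrelevant under the stated rule.
Adding the 3 years base period to September 21, 2005 gives a deadline of September 21, 2008, before any tolling.
The other events in the timeline have no effect on the limitation period under the stated rules.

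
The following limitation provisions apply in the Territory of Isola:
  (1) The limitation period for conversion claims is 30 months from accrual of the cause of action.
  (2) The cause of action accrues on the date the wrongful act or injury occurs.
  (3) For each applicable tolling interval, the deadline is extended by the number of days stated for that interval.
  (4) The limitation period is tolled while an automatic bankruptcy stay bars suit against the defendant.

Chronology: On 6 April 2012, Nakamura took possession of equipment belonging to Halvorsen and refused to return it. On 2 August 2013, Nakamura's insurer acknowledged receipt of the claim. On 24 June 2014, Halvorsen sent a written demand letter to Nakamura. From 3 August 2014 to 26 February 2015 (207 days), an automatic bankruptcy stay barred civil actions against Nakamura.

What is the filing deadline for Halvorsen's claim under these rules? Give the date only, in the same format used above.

The cause of action accrued on 6 April 2012, the date of the act.
30 months from 6 April 2012 is 6 October 2014.
The automatic bankruptcy stay from 3 August 2014 to 26 February 2015 tolled the period for 207 days, extending the deadline to 1 May 2015.
None of the other events listed affects the running of the period under the stated rules.

1 May 2015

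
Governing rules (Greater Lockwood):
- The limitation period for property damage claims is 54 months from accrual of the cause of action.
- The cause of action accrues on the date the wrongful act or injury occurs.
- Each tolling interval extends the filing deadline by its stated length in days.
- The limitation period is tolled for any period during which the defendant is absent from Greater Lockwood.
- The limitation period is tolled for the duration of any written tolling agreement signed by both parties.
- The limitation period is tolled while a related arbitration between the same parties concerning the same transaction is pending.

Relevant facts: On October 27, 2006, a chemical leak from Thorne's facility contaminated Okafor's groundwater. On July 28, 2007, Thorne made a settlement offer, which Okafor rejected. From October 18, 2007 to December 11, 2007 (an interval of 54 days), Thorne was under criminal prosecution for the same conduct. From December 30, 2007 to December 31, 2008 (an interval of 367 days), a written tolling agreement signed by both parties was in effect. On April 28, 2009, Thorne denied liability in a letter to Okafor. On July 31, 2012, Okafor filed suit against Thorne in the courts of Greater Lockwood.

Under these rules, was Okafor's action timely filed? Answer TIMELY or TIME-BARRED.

TIME-BARRED

The cause of action accrued on October 27, 2006, the date of the act.
The untolled deadline — 54 months after October 27, 2006 — is April 27, 2011.
Because the written tolling agreement ran from December 30, 2007 to December 31, 2008, the deadline is extended by 367 days to April 28, 2012.
Although a criminal prosecution ran from October 18, 2007 to December 11, 2007, the stated rules do not make that a tolling event, so it is disregarded.
Nothing else in the chronology tolls or restarts the period.
The July 31, 2012 filing falls after the April 28, 2012 deadline; the claim is time-barred.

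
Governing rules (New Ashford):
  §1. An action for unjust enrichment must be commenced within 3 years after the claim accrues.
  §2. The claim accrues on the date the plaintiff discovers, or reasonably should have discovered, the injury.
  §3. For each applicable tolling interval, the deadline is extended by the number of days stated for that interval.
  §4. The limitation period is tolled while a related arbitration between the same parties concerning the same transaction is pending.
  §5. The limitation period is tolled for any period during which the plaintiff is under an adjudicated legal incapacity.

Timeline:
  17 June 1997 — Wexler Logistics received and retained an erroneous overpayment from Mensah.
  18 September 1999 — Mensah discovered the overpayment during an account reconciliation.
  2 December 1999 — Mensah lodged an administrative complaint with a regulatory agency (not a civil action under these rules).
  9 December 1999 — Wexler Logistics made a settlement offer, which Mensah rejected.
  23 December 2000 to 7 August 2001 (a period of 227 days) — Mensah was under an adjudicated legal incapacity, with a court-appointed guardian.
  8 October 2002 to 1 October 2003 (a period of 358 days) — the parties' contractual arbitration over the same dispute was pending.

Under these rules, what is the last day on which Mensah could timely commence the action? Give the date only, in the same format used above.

25 April 2004

Accrual is tied to discovery, so the period began on 18 September 1999 rather than on 17 June 1997 when the act occurred.
The untolled deadline — 3 years after 18 September 1999 — is 18 September 2002.
The plaintiff's legal incapacity from 23 December 2000 to 7 August 2001 tolled the period for 227 days, extending the deadline to 3 May 2003.
Because the pending related arbitration ran from 8 October 2002 to 1 October 2003, the deadline is extended by 358 days to 25 April 2004.
Nothing else in the chronology tolls or restarts the period.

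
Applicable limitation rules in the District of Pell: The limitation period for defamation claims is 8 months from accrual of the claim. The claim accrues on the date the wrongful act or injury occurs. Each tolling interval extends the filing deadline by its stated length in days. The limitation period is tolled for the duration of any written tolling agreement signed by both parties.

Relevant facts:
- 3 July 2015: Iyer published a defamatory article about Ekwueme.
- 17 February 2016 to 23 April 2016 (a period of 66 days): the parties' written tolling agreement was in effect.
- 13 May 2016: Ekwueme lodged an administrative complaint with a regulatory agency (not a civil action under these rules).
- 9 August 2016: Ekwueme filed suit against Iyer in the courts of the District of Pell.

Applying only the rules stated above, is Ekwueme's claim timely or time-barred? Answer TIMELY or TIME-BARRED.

TIME-BARRED

The limitation period began to run on 3 July 2015.
8 months from 3 July 2015 is 3 March 2016.
Because the written tolling agreement ran from 17 February 2016 to 23 April 2016, the deadline is extended by 66 days to 8 May 2016.
The other events in the timeline have no effect on the limitation period under the stated rules.
Ekwueme filed on 9 August 2016, after the 8 May 2016 deadline, so the action is time-barred.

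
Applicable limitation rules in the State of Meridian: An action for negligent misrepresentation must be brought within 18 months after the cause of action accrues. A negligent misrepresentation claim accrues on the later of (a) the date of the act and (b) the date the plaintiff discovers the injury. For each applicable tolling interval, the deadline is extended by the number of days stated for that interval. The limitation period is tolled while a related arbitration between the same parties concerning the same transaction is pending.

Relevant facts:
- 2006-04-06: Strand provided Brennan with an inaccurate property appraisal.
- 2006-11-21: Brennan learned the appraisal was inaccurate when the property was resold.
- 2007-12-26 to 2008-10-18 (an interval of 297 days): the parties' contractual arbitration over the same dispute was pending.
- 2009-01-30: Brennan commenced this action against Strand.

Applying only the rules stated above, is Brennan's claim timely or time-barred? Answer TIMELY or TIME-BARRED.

The claim accrued on 2006-11-21 — the later of the 2006-04-06 act and the 2006-11-21 discovery.
Adding the 18 months base period to 2006-11-21 gives a deadline of 2008-05-21, before any tolling.
The period was tolled for 297 days by the pending related arbitration (2007-12-26 to 2008-10-18), pushing the deadline to 2009-03-14.
The 2009-01-30 filing precedes the 2009-03-14 deadline; the claim is timely.

TIMELY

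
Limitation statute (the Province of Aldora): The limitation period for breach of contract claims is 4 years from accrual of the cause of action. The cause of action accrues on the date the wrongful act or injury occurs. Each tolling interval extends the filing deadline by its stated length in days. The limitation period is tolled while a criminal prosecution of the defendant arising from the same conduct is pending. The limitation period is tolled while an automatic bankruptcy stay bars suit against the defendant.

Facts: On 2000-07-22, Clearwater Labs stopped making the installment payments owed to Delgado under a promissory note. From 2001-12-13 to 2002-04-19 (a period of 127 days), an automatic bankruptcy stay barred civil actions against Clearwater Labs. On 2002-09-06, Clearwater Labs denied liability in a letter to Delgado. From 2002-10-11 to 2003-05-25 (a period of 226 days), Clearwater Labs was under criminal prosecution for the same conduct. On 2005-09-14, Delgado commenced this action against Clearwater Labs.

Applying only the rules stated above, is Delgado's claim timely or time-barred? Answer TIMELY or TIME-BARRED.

TIME-BARRED

The limitation period began to run on 2000-07-22.
Adding the 4 years base period to 2000-07-22 gives a deadline of 2004-07-22, before any tolling.
The automatic bankruptcy stay from 2001-12-13 to 2002-04-19 tolled the period for 127 days, extending the deadline to 2004-11-26.
The pending criminal prosecution from 2002-10-11 to 2003-05-25 tolled the period for 226 days, extending the deadline to 2005-07-10.
None of the other events listed affects the running of the period under the stated rules.
Delgado filed on 2005-09-14, after the 2005-07-10 deadline, so the action is time-barred.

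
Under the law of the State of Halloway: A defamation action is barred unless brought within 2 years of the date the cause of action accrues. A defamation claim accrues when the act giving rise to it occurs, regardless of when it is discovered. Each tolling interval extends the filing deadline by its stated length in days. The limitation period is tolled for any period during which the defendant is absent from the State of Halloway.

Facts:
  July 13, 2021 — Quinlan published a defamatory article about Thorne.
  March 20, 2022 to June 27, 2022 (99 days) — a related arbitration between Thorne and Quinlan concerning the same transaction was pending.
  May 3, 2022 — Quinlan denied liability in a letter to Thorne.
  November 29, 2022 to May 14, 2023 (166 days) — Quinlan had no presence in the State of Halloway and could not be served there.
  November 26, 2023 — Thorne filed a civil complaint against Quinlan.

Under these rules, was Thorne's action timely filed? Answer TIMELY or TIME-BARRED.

TIMELY

The limitation period began to run on July 13, 2021.
The untolled deadline — 2 years after July 13, 2021 — is July 13, 2023.
The defendant's absence from the jurisdiction from November 29, 2022 to May 14, 2023 tolled the period for 166 days, extending the deadline to December 26, 2023.
Although a pending arbitration ran from March 20, 2022 to June 27, 2022, the stated rules do not make that a tolling event, so it is disregarded.
None of the other events listed affects the running of the period under the stated rules.
The November 26, 2023 filing precedes the December 26, 2023 deadline; the claim is timely.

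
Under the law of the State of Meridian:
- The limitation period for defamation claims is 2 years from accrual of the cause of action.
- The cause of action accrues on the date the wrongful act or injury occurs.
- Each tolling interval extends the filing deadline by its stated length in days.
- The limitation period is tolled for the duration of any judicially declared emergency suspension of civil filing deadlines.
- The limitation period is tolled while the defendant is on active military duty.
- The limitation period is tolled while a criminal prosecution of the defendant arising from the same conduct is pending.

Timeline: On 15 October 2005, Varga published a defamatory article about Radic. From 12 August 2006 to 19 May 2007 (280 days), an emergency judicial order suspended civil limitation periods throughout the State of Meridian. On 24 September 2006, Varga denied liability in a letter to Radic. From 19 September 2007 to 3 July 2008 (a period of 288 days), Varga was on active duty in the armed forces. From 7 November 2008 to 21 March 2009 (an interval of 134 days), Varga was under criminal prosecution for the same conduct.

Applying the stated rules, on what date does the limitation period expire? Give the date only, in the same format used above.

16 September 2009

The cause of action accrued on 15 October 2005, the date of the act.
2 years from 15 October 2005 is 15 October 2007.
The period was tolled for 280 days by the emergency suspension of filing deadlines (12 August 2006 to 19 May 2007), pushing the deadline to 21 July 2008.
The defendant's active military service from 19 September 2007 to 3 July 2008 tolled the period for 288 days, extending the deadline to 5 May 2009.
The period was tolled for 134 days by the pending criminal prosecution (7 November 2008 to 21 March 2009), pushing the deadline to 16 September 2009.
Nothing else in the chronology tolls or restarts the period.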